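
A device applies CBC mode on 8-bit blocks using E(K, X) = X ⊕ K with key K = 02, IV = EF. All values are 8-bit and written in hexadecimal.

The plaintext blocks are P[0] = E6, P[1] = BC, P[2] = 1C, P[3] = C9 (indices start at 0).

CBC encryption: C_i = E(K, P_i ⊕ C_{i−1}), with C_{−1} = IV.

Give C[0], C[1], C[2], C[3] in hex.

C[0]: P[0] ⊕ EF = 09; E(K, 09) = 0B.
C[1]: P[1] ⊕ 0B = B7; E(K, B7) = B5.
C[2]: P[2] ⊕ B5 = A9; E(K, A9) = AB.
C[3]: P[3] ⊕ AB = 62; E(K, 62) = 60.

C[0] = 0B, C[1] = B5, C[2] = AB, C[3] = 60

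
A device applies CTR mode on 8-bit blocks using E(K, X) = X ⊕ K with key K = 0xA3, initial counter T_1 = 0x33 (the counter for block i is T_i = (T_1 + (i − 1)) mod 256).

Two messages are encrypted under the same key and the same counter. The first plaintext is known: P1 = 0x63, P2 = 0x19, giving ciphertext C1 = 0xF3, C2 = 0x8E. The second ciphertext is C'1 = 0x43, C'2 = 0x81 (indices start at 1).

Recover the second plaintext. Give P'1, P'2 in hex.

P'1 = 0xD3, P'2 = 0x16

In CTR with a reused counter, both messages share the same keystream S_i, so C_i ⊕ C'_i = P_i ⊕ P'_i and thus P'_i = P_i ⊕ C_i ⊕ C'_i.
P'1: 0x63 ⊕ 0xF3 ⊕ 0x43 = 0xD3.
P'2: 0x19 ⊕ 0x8E ⊕ 0x81 = 0x16.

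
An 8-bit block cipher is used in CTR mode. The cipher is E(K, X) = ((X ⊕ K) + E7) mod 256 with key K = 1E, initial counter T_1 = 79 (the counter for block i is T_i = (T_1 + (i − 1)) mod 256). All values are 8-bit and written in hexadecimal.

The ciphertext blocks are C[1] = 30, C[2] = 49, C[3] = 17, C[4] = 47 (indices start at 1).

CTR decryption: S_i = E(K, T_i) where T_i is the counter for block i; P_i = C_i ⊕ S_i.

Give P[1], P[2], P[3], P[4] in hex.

P[1] = 7E, P[2] = 02, P[3] = 5B, P[4] = 0E

P[1]: T = 79, S = E(K, T) = 4E; 30 ⊕ 4E = 7E.
P[2]: T = 7A, S = E(K, T) = 4B; 49 ⊕ 4B = 02.
P[3]: T = 7B, S = E(K, T) = 4C; 17 ⊕ 4C = 5B.
P[4]: T = 7C, S = E(K, T) = 49; 47 ⊕ 49 = 0E.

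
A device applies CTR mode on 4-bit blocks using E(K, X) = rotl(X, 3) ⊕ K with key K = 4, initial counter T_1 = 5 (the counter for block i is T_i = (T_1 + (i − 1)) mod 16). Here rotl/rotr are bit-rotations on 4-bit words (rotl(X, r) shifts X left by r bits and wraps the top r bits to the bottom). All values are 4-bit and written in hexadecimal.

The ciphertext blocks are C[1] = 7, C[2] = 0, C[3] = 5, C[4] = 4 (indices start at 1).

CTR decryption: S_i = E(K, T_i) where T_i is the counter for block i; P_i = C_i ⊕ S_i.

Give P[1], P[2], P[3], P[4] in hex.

P[1]: T = 5, S = E(K, T) = E; 7 ⊕ E = 9.
P[2]: T = 6, S = E(K, T) = 7; 0 ⊕ 7 = 7.
P[3]: T = 7, S = E(K, T) = F; 5 ⊕ F = A.
P[4]: T = 8, S = E(K, T) = 0; 4 ⊕ 0 = 4.

P[1] = 9, P[2] = 7, P[3] = A, P[4] = 4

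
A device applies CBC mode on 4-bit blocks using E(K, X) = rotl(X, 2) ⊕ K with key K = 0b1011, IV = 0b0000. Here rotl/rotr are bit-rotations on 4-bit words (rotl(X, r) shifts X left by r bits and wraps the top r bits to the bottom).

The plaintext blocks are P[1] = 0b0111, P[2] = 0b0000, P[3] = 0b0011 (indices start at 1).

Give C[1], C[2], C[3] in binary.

CBC encryption: C_i = E(K, P_i ⊕ C_{i−1}), with C_{0} = IV.
C[1]: P[1] ⊕ 0b0000 = 0b0111; E(K, 0b0111) = 0b0110.
C[2]: P[2] ⊕ 0b0110 = 0b0110; E(K, 0b0110) = 0b0010.
C[3]: P[3] ⊕ 0b0010 = 0b0001; E(K, 0b0001) = 0b1111.

C[1] = 0b0110, C[2] = 0b0010, C[3] = 0b1111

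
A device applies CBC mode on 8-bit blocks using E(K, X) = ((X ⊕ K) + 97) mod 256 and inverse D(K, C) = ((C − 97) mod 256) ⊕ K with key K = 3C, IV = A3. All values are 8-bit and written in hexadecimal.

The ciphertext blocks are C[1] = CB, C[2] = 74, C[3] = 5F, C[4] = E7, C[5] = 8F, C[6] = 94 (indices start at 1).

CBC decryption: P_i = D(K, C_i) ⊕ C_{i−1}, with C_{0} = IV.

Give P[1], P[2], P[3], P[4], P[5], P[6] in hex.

P[1]: D(K, CB) = 08; 08 ⊕ A3 = AB.
P[2]: D(K, 74) = E1; E1 ⊕ CB = 2A.
P[3]: D(K, 5F) = F4; F4 ⊕ 74 = 80.
P[4]: D(K, E7) = 6C; 6C ⊕ 5F = 33.
P[5]: D(K, 8F) = C4; C4 ⊕ E7 = 23.
P[6]: D(K, 94) = C1; C1 ⊕ 8F = 4E.

P[1] = AB, P[2] = 2A, P[3] = 80, P[4] = 33, P[5] = 23, P[6] = 4E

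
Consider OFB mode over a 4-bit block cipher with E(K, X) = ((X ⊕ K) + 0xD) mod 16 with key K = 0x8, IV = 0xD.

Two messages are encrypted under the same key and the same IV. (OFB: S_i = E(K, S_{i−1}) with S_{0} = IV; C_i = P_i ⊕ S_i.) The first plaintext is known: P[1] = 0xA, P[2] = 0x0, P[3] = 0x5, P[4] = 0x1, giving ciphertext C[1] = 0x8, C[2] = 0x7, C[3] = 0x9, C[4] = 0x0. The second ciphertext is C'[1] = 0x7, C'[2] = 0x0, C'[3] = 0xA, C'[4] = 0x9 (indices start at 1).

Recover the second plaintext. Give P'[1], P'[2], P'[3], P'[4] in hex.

P'[1] = 0x5, P'[2] = 0x7, P'[3] = 0x6, P'[4] = 0x8

In OFB with a reused IV, both messages share the same keystream S_i, so C_i ⊕ C'_i = P_i ⊕ P'_i and thus P'_i = P_i ⊕ C_i ⊕ C'_i.
P'[1]: 0xA ⊕ 0x8 ⊕ 0x7 = 0x5.
P'[2]: 0x0 ⊕ 0x7 ⊕ 0x0 = 0x7.
P'[3]: 0x5 ⊕ 0x9 ⊕ 0xA = 0x6.
P'[4]: 0x1 ⊕ 0x0 ⊕ 0x9 = 0x8.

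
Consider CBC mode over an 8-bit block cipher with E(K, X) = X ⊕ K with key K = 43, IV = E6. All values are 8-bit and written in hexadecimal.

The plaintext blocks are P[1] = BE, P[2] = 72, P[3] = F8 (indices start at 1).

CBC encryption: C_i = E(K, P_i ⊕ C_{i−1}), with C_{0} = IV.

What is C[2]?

C[1]: P[1] ⊕ E6 = 58; E(K, 58) = 1B.
C[2]: P[2] ⊕ 1B = 69; E(K, 69) = 2A.

C[2] = 2A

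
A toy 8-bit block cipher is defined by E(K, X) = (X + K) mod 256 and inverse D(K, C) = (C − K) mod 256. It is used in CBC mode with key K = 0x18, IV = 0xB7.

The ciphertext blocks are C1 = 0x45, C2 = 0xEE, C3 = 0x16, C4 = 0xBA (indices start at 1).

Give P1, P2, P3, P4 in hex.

CBC decryption: P_i = D(K, C_i) ⊕ C_{i−1}, with C_{0} = IV.
P1: D(K, 0x45) = 0x2D; 0x2D ⊕ 0xB7 = 0x9A.
P2: D(K, 0xEE) = 0xD6; 0xD6 ⊕ 0x45 = 0x93.
P3: D(K, 0x16) = 0xFE; 0xFE ⊕ 0xEE = 0x10.
P4: D(K, 0xBA) = 0xA2; 0xA2 ⊕ 0x16 = 0xB4.

P1 = 0x9A, P2 = 0x93, P3 = 0x10, P4 = 0xB4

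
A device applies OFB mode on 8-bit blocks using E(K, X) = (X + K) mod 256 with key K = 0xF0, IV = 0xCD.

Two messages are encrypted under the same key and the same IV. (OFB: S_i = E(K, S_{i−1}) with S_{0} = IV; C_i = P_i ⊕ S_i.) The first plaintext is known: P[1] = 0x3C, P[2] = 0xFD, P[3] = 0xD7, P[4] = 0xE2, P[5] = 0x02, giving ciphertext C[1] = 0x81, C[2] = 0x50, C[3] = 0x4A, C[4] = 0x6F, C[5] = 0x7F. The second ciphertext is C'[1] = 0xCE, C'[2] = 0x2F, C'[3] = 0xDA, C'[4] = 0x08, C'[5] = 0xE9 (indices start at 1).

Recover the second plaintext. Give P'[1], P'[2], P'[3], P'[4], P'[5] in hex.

P'[1] = 0x73, P'[2] = 0x82, P'[3] = 0x47, P'[4] = 0x85, P'[5] = 0x94

In OFB with a reused IV, both messages share the same keystream S_i, so C_i ⊕ C'_i = P_i ⊕ P'_i and thus P'_i = P_i ⊕ C_i ⊕ C'_i.
P'[1]: 0x3C ⊕ 0x81 ⊕ 0xCE = 0x73.
P'[2]: 0xFD ⊕ 0x50 ⊕ 0x2F = 0x82.
P'[3]: 0xD7 ⊕ 0x4A ⊕ 0xDA = 0x47.
P'[4]: 0xE2 ⊕ 0x6F ⊕ 0x08 = 0x85.
P'[5]: 0x02 ⊕ 0x7F ⊕ 0xE9 = 0x94.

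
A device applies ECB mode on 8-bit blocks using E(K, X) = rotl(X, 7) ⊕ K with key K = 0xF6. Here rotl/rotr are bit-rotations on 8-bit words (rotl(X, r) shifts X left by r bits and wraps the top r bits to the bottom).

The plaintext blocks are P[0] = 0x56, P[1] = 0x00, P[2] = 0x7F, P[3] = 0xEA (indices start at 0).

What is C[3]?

C[3] = 0x83

ECB encryption: C_i = E(K, P_i).
C[3]: E(K, 0xEA) = 0x83.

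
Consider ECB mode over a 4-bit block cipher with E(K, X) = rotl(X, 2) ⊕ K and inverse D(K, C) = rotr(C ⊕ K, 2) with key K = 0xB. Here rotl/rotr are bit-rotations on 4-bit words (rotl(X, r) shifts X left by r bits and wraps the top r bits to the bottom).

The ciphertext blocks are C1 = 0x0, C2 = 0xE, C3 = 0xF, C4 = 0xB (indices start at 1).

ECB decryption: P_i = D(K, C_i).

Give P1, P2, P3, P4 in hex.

P1 = 0xE, P2 = 0x5, P3 = 0x1, P4 = 0x0

P1: D(K, 0x0) = 0xE.
P2: D(K, 0xE) = 0x5.
P3: D(K, 0xF) = 0x1.
P4: D(K, 0xB) = 0x0.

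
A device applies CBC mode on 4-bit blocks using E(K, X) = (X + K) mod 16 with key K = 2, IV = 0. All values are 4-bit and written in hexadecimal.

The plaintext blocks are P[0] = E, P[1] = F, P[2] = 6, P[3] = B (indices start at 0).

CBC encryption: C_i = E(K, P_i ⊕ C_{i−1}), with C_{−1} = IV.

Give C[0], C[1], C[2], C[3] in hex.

C[0] = 0, C[1] = 1, C[2] = 9, C[3] = 4

C[0]: P[0] ⊕ 0 = E; E(K, E) = 0.
C[1]: P[1] ⊕ 0 = F; E(K, F) = 1.
C[2]: P[2] ⊕ 1 = 7; E(K, 7) = 9.
C[3]: P[3] ⊕ 9 = 2; E(K, 2) = 4.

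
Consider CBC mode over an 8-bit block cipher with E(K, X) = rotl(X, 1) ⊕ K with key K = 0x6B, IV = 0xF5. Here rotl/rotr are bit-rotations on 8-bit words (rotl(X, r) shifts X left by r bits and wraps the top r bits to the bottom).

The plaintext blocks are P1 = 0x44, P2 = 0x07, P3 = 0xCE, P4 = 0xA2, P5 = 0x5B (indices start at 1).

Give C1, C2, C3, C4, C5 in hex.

CBC encryption: C_i = E(K, P_i ⊕ C_{i−1}), with C_{0} = IV.
C1: P1 ⊕ 0xF5 = 0xB1; E(K, 0xB1) = 0x08.
C2: P2 ⊕ 0x08 = 0x0F; E(K, 0x0F) = 0x75.
C3: P3 ⊕ 0x75 = 0xBB; E(K, 0xBB) = 0x1C.
C4: P4 ⊕ 0x1C = 0xBE; E(K, 0xBE) = 0x16.
C5: P5 ⊕ 0x16 = 0x4D; E(K, 0x4D) = 0xF1.

C1 = 0x08, C2 = 0x75, C3 = 0x1C, C4 = 0x16, C5 = 0xF1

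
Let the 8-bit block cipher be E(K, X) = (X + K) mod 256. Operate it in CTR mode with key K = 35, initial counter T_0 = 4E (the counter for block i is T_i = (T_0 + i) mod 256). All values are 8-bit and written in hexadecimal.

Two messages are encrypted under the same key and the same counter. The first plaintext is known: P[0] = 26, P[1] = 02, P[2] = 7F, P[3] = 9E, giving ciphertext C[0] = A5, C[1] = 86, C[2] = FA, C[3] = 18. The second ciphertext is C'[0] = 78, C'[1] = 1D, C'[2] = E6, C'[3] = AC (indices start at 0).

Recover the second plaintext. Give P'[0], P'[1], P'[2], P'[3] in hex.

P'[0] = FB, P'[1] = 99, P'[2] = 63, P'[3] = 2A

In CTR with a reused counter, both messages share the same keystream S_i, so C_i ⊕ C'_i = P_i ⊕ P'_i and thus P'_i = P_i ⊕ C_i ⊕ C'_i.
P'[0]: 26 ⊕ A5 ⊕ 78 = FB.
P'[1]: 02 ⊕ 86 ⊕ 1D = 99.
P'[2]: 7F ⊕ FA ⊕ E6 = 63.
P'[3]: 9E ⊕ 18 ⊕ AC = 2A.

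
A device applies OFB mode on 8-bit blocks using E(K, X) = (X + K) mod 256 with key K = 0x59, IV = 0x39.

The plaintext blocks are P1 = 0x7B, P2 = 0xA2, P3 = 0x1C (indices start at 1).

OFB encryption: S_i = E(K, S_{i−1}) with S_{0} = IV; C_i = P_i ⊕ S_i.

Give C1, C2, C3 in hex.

C1 = 0xE9, C2 = 0x49, C3 = 0x58

C1: S = E(K, 0x39) = 0x92; 0x7B ⊕ 0x92 = 0xE9.
C2: S = E(K, 0x92) = 0xEB; 0xA2 ⊕ 0xEB = 0x49.
C3: S = E(K, 0xEB) = 0x44; 0x1C ⊕ 0x44 = 0x58.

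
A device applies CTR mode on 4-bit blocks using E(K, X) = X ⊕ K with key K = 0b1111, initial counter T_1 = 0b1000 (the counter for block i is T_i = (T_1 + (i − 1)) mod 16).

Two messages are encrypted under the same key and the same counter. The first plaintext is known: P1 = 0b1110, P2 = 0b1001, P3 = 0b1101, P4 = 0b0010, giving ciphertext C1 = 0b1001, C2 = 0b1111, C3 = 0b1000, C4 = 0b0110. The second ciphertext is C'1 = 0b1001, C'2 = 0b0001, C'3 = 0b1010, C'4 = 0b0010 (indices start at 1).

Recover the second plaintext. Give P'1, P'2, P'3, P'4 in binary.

P'1 = 0b1110, P'2 = 0b0111, P'3 = 0b1111, P'4 = 0b0110

In CTR with a reused counter, both messages share the same keystream S_i, so C_i ⊕ C'_i = P_i ⊕ P'_i and thus P'_i = P_i ⊕ C_i ⊕ C'_i.
P'1: 0b1110 ⊕ 0b1001 ⊕ 0b1001 = 0b1110.
P'2: 0b1001 ⊕ 0b1111 ⊕ 0b0001 = 0b0111.
P'3: 0b1101 ⊕ 0b1000 ⊕ 0b1010 = 0b1111.
P'4: 0b0010 ⊕ 0b0110 ⊕ 0b0010 = 0b0110.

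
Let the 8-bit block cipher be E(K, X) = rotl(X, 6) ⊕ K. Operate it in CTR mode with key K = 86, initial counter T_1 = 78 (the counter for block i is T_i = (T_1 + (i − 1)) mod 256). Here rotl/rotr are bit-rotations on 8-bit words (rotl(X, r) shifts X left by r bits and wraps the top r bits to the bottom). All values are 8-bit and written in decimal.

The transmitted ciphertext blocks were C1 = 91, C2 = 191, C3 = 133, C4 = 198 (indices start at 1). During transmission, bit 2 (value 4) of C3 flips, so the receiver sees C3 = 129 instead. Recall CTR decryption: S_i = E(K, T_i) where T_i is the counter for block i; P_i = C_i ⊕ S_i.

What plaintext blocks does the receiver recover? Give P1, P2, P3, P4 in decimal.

Only C3 changed, to 129. In CTR, a change in C_i flips the same bit in P_i only; the keystream is unaffected. Decrypting the received ciphertext:
P1: T = 78, S = E(K, T) = 197; 91 ⊕ 197 = 158.
P2: T = 79, S = E(K, T) = 133; 191 ⊕ 133 = 58.
P3: T = 80, S = E(K, T) = 66; 129 ⊕ 66 = 195.
P4: T = 81, S = E(K, T) = 2; 198 ⊕ 2 = 196.
Blocks that differ from the original plaintext: P3.

P1 = 158, P2 = 58, P3 = 195, P4 = 196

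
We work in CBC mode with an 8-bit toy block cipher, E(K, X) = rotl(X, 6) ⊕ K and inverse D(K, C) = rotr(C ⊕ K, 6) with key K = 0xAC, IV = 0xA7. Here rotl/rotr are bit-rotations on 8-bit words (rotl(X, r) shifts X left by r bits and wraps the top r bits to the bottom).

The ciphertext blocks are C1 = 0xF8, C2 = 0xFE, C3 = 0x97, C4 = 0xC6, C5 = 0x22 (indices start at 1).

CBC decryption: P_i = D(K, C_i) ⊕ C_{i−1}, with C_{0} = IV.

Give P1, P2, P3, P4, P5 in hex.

P1: D(K, 0xF8) = 0x51; 0x51 ⊕ 0xA7 = 0xF6.
P2: D(K, 0xFE) = 0x49; 0x49 ⊕ 0xF8 = 0xB1.
P3: D(K, 0x97) = 0xEC; 0xEC ⊕ 0xFE = 0x12.
P4: D(K, 0xC6) = 0xA9; 0xA9 ⊕ 0x97 = 0x3E.
P5: D(K, 0x22) = 0x3A; 0x3A ⊕ 0xC6 = 0xFC.

P1 = 0xF6, P2 = 0xB1, P3 = 0x12, P4 = 0x3E, P5 = 0xFC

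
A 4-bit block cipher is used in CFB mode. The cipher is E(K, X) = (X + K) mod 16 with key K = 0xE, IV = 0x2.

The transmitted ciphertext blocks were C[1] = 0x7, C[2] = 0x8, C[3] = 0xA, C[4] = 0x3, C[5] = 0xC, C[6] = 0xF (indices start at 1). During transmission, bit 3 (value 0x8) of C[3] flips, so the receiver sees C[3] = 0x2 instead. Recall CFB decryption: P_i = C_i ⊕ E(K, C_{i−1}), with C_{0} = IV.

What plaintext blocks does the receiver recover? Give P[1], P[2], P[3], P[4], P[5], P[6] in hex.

P[1] = 0x7, P[2] = 0xD, P[3] = 0x4, P[4] = 0x3, P[5] = 0xD, P[6] = 0x5

Only C[3] changed, to 0x2. In CFB, a change in C_i flips the same bit in P_i and garbles P_{i+1}. Decrypting the received ciphertext:
P[1]: E(K, 0x2) = 0x0; 0x7 ⊕ 0x0 = 0x7.
P[2]: E(K, 0x7) = 0x5; 0x8 ⊕ 0x5 = 0xD.
P[3]: E(K, 0x8) = 0x6; 0x2 ⊕ 0x6 = 0x4.
P[4]: E(K, 0x2) = 0x0; 0x3 ⊕ 0x0 = 0x3.
P[5]: E(K, 0x3) = 0x1; 0xC ⊕ 0x1 = 0xD.
P[6]: E(K, 0xC) = 0xA; 0xF ⊕ 0xA = 0x5.
Blocks that differ from the original plaintext: P[3], P[4].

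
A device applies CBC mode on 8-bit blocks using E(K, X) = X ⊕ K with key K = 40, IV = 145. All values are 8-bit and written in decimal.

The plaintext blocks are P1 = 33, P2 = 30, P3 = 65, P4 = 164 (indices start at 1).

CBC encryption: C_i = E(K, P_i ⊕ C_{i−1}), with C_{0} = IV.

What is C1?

C1 = 152

C1: P1 ⊕ 145 = 176; E(K, 176) = 152.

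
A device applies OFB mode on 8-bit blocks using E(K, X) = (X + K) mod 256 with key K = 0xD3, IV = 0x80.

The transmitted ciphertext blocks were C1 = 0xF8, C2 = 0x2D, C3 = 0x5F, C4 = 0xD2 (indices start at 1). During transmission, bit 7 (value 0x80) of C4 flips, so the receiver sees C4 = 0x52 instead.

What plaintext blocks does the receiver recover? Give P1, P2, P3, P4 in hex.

P1 = 0xAB, P2 = 0x0B, P3 = 0xA6, P4 = 0x9E

OFB decryption: S_i = E(K, S_{i−1}) with S_{0} = IV; P_i = C_i ⊕ S_i.
Only C4 changed, to 0x52. In OFB, a change in C_i flips the same bit in P_i only; the keystream is unaffected. Decrypting the received ciphertext:
P1: S = E(K, 0x80) = 0x53; 0xF8 ⊕ 0x53 = 0xAB.
P2: S = E(K, 0x53) = 0x26; 0x2D ⊕ 0x26 = 0x0B.
P3: S = E(K, 0x26) = 0xF9; 0x5F ⊕ 0xF9 = 0xA6.
P4: S = E(K, 0xF9) = 0xCC; 0x52 ⊕ 0xCC = 0x9E.
Blocks that differ from the original plaintext: P4.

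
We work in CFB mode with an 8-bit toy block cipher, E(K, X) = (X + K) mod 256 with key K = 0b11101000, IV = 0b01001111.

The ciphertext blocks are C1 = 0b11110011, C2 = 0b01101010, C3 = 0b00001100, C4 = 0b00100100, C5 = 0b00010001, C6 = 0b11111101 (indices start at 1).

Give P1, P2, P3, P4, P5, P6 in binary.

P1 = 0b11000100, P2 = 0b10110001, P3 = 0b01011110, P4 = 0b11010000, P5 = 0b00011101, P6 = 0b00000100

CFB decryption: P_i = C_i ⊕ E(K, C_{i−1}), with C_{0} = IV.
P1: E(K, 0b01001111) = 0b00110111; 0b11110011 ⊕ 0b00110111 = 0b11000100.
P2: E(K, 0b11110011) = 0b11011011; 0b01101010 ⊕ 0b11011011 = 0b10110001.
P3: E(K, 0b01101010) = 0b01010010; 0b00001100 ⊕ 0b01010010 = 0b01011110.
P4: E(K, 0b00001100) = 0b11110100; 0b00100100 ⊕ 0b11110100 = 0b11010000.
P5: E(K, 0b00100100) = 0b00001100; 0b00010001 ⊕ 0b00001100 = 0b00011101.
P6: E(K, 0b00010001) = 0b11111001; 0b11111101 ⊕ 0b11111001 = 0b00000100.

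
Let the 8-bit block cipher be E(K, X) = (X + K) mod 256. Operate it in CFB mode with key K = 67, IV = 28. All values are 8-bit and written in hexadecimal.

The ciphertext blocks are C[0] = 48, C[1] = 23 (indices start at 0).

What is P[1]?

P[1] = 8C

CFB decryption: P_i = C_i ⊕ E(K, C_{i−1}), with C_{−1} = IV.
P[1]: E(K, 48) = AF; 23 ⊕ AF = 8C.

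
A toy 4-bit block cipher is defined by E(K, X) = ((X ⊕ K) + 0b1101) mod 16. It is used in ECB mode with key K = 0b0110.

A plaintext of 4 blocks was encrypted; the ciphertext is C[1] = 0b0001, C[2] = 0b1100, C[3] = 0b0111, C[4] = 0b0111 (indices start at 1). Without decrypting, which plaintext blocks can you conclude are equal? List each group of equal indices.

ECB encrypts each block independently with the same key, so equal ciphertext blocks imply equal plaintext blocks.
C[3] = C[4] = 0b0111, so P[3] = P[4].

P[3] = P[4]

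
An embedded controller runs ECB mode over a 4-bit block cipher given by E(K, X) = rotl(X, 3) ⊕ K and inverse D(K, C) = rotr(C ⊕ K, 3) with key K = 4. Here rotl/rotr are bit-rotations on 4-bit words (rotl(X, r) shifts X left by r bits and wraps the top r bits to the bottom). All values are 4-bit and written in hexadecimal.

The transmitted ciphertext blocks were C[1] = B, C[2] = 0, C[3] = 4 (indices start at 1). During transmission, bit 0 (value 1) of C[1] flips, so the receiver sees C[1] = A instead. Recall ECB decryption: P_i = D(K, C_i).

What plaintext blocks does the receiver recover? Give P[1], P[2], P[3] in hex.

Only C[1] changed, to A. In ECB, a change in C_i affects only P_i. Decrypting the received ciphertext:
P[1]: D(K, A) = D.
P[2]: D(K, 0) = 8.
P[3]: D(K, 4) = 0.
Blocks that differ from the original plaintext: P[1].

P[1] = D, P[2] = 8, P[3] = 0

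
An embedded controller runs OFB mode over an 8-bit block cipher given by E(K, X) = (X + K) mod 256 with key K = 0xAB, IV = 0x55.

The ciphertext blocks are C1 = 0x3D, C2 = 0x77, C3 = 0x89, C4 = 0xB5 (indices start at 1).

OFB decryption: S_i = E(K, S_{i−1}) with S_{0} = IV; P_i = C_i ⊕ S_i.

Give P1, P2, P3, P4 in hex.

P1: S = E(K, 0x55) = 0x00; 0x3D ⊕ 0x00 = 0x3D.
P2: S = E(K, 0x00) = 0xAB; 0x77 ⊕ 0xAB = 0xDC.
P3: S = E(K, 0xAB) = 0x56; 0x89 ⊕ 0x56 = 0xDF.
P4: S = E(K, 0x56) = 0x01; 0xB5 ⊕ 0x01 = 0xB4.

P1 = 0x3D, P2 = 0xDC, P3 = 0xDF, P4 = 0xB4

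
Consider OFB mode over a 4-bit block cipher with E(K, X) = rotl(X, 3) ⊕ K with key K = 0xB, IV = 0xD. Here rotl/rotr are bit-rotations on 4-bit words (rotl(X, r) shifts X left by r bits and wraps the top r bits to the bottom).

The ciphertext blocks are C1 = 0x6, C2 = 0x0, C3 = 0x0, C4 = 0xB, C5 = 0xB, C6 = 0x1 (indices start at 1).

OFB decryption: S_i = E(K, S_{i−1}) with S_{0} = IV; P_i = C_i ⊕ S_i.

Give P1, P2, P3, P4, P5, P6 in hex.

P1: S = E(K, 0xD) = 0x5; 0x6 ⊕ 0x5 = 0x3.
P2: S = E(K, 0x5) = 0x1; 0x0 ⊕ 0x1 = 0x1.
P3: S = E(K, 0x1) = 0x3; 0x0 ⊕ 0x3 = 0x3.
P4: S = E(K, 0x3) = 0x2; 0xB ⊕ 0x2 = 0x9.
P5: S = E(K, 0x2) = 0xA; 0xB ⊕ 0xA = 0x1.
P6: S = E(K, 0xA) = 0xE; 0x1 ⊕ 0xE = 0xF.

P1 = 0x3, P2 = 0x1, P3 = 0x3, P4 = 0x9, P5 = 0x1, P6 = 0xF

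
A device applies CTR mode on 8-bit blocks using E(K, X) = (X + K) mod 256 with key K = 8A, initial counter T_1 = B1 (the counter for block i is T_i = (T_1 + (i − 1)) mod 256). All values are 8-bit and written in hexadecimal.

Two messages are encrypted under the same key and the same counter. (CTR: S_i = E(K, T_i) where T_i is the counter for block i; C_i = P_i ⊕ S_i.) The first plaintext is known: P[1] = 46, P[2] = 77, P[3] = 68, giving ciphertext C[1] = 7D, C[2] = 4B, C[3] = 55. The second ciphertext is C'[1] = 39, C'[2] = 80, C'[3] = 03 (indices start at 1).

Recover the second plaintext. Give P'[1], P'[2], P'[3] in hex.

In CTR with a reused counter, both messages share the same keystream S_i, so C_i ⊕ C'_i = P_i ⊕ P'_i and thus P'_i = P_i ⊕ C_i ⊕ C'_i.
P'[1]: 46 ⊕ 7D ⊕ 39 = 02.
P'[2]: 77 ⊕ 4B ⊕ 80 = BC.
P'[3]: 68 ⊕ 55 ⊕ 03 = 3E.

P'[1] = 02, P'[2] = BC, P'[3] = 3E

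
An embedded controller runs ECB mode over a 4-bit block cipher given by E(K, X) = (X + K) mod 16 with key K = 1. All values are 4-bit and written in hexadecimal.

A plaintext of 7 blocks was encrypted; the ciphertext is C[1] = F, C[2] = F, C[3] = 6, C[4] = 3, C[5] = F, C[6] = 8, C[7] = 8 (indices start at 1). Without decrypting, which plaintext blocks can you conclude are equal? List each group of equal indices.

ECB encrypts each block independently with the same key, so equal ciphertext blocks imply equal plaintext blocks.
C[1] = C[2] = C[5] = F, so P[1] = P[2] = P[5].
C[6] = C[7] = 8, so P[6] = P[7].

P[1] = P[2] = P[5]; P[6] = P[7]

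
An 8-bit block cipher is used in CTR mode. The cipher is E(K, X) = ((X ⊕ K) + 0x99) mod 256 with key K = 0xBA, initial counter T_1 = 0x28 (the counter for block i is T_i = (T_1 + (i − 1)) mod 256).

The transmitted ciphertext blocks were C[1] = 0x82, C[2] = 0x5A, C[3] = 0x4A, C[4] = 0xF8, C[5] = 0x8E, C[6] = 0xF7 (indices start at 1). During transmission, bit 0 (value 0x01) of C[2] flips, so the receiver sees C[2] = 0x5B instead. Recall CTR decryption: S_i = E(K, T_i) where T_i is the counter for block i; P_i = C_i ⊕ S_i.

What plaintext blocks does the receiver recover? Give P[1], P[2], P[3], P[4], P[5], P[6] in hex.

P[1] = 0xA9, P[2] = 0x77, P[3] = 0x63, P[4] = 0xD2, P[5] = 0xA1, P[6] = 0xC7

Only C[2] changed, to 0x5B. In CTR, a change in C_i flips the same bit in P_i only; the keystream is unaffected. Decrypting the received ciphertext:
P[1]: T = 0x28, S = E(K, T) = 0x2B; 0x82 ⊕ 0x2B = 0xA9.
P[2]: T = 0x29, S = E(K, T) = 0x2C; 0x5B ⊕ 0x2C = 0x77.
P[3]: T = 0x2A, S = E(K, T) = 0x29; 0x4A ⊕ 0x29 = 0x63.
P[4]: T = 0x2B, S = E(K, T) = 0x2A; 0xF8 ⊕ 0x2A = 0xD2.
P[5]: T = 0x2C, S = E(K, T) = 0x2F; 0x8E ⊕ 0x2F = 0xA1.
P[6]: T = 0x2D, S = E(K, T) = 0x30; 0xF7 ⊕ 0x30 = 0xC7.
Blocks that differ from the original plaintext: P[2].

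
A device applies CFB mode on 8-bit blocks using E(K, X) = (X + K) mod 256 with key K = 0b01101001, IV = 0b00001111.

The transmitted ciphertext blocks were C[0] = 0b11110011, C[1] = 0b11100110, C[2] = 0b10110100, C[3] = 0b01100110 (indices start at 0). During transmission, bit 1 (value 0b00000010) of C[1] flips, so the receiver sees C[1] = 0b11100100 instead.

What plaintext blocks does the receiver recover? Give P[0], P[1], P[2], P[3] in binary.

P[0] = 0b10001011, P[1] = 0b10111000, P[2] = 0b11111001, P[3] = 0b01111011

CFB decryption: P_i = C_i ⊕ E(K, C_{i−1}), with C_{−1} = IV.
Only C[1] changed, to 0b11100100. In CFB, a change in C_i flips the same bit in P_i and garbles P_{i+1}. Decrypting the received ciphertext:
P[0]: E(K, 0b00001111) = 0b01111000; 0b11110011 ⊕ 0b01111000 = 0b10001011.
P[1]: E(K, 0b11110011) = 0b01011100; 0b11100100 ⊕ 0b01011100 = 0b10111000.
P[2]: E(K, 0b11100100) = 0b01001101; 0b10110100 ⊕ 0b01001101 = 0b11111001.
P[3]: E(K, 0b10110100) = 0b00011101; 0b01100110 ⊕ 0b00011101 = 0b01111011.
Blocks that differ from the original plaintext: P[1], P[2].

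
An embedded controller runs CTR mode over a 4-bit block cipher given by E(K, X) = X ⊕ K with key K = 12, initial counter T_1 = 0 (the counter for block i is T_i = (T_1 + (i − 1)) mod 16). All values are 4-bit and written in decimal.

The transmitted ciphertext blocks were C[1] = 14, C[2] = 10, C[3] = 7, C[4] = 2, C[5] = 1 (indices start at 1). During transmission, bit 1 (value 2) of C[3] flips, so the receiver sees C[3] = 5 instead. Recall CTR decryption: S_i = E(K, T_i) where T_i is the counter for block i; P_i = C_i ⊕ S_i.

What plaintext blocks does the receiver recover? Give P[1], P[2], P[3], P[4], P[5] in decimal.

P[1] = 2, P[2] = 7, P[3] = 11, P[4] = 13, P[5] = 9

Only C[3] changed, to 5. In CTR, a change in C_i flips the same bit in P_i only; the keystream is unaffected. Decrypting the received ciphertext:
P[1]: T = 0, S = E(K, T) = 12; 14 ⊕ 12 = 2.
P[2]: T = 1, S = E(K, T) = 13; 10 ⊕ 13 = 7.
P[3]: T = 2, S = E(K, T) = 14; 5 ⊕ 14 = 11.
P[4]: T = 3, S = E(K, T) = 15; 2 ⊕ 15 = 13.
P[5]: T = 4, S = E(K, T) = 8; 1 ⊕ 8 = 9.
Blocks that differ from the original plaintext: P[3].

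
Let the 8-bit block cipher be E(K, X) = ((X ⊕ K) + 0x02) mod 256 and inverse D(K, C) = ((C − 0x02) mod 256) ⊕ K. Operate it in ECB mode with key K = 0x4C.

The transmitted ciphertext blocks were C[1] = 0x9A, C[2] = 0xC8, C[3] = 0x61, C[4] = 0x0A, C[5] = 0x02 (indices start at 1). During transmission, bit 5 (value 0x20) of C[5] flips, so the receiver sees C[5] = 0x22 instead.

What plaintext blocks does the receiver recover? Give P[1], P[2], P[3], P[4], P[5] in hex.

ECB decryption: P_i = D(K, C_i).
Only C[5] changed, to 0x22. In ECB, a change in C_i affects only P_i. Decrypting the received ciphertext:
P[1]: D(K, 0x9A) = 0xD4.
P[2]: D(K, 0xC8) = 0x8A.
P[3]: D(K, 0x61) = 0x13.
P[4]: D(K, 0x0A) = 0x44.
P[5]: D(K, 0x22) = 0x6C.
Blocks that differ from the original plaintext: P[5].

P[1] = 0xD4, P[2] = 0x8A, P[3] = 0x13, P[4] = 0x44, P[5] = 0x6C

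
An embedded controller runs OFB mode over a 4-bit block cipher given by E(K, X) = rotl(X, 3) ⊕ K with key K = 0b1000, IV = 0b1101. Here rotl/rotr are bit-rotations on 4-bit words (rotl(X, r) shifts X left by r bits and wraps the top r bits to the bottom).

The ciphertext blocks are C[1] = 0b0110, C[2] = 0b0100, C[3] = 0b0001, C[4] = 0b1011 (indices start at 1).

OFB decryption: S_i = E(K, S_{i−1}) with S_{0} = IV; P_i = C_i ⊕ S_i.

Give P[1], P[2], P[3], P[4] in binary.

P[1] = 0b0000, P[2] = 0b1111, P[3] = 0b0100, P[4] = 0b1001

P[1]: S = E(K, 0b1101) = 0b0110; 0b0110 ⊕ 0b0110 = 0b0000.
P[2]: S = E(K, 0b0110) = 0b1011; 0b0100 ⊕ 0b1011 = 0b1111.
P[3]: S = E(K, 0b1011) = 0b0101; 0b0001 ⊕ 0b0101 = 0b0100.
P[4]: S = E(K, 0b0101) = 0b0010; 0b1011 ⊕ 0b0010 = 0b1001.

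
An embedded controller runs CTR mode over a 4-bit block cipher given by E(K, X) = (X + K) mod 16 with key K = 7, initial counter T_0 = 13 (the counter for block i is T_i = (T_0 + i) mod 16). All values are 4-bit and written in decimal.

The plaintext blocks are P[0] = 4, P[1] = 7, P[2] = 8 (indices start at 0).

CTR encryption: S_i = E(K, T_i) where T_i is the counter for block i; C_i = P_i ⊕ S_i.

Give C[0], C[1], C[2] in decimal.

C[0]: T = 13, S = E(K, T) = 4; 4 ⊕ 4 = 0.
C[1]: T = 14, S = E(K, T) = 5; 7 ⊕ 5 = 2.
C[2]: T = 15, S = E(K, T) = 6; 8 ⊕ 6 = 14.

C[0] = 0, C[1] = 2, C[2] = 14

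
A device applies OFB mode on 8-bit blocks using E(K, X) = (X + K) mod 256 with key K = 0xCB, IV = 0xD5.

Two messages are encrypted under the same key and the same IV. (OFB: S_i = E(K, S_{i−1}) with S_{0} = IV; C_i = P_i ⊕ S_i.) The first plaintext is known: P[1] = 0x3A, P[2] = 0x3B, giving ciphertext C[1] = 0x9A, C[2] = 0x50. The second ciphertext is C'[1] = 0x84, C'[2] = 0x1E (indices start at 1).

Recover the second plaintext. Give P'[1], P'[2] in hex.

In OFB with a reused IV, both messages share the same keystream S_i, so C_i ⊕ C'_i = P_i ⊕ P'_i and thus P'_i = P_i ⊕ C_i ⊕ C'_i.
P'[1]: 0x3A ⊕ 0x9A ⊕ 0x84 = 0x24.
P'[2]: 0x3B ⊕ 0x50 ⊕ 0x1E = 0x75.

P'[1] = 0x24, P'[2] = 0x75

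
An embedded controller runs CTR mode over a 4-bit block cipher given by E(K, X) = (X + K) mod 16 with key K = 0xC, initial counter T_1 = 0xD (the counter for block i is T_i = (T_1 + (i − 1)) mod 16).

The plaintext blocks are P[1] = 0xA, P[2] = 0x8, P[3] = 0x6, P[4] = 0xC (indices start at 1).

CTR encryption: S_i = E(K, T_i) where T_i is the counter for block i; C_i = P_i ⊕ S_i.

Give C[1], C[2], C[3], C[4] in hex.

C[1] = 0x3, C[2] = 0x2, C[3] = 0xD, C[4] = 0x0

C[1]: T = 0xD, S = E(K, T) = 0x9; 0xA ⊕ 0x9 = 0x3.
C[2]: T = 0xE, S = E(K, T) = 0xA; 0x8 ⊕ 0xA = 0x2.
C[3]: T = 0xF, S = E(K, T) = 0xB; 0x6 ⊕ 0xB = 0xD.
C[4]: T = 0x0, S = E(K, T) = 0xC; 0xC ⊕ 0xC = 0x0.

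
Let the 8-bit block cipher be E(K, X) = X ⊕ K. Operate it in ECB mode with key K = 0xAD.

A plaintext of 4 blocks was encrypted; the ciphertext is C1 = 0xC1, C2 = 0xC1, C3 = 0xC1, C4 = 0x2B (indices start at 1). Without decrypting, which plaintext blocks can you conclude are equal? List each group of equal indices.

ECB encrypts each block independently with the same key, so equal ciphertext blocks imply equal plaintext blocks.
C1 = C2 = C3 = 0xC1, so P1 = P2 = P3.

P1 = P2 = P3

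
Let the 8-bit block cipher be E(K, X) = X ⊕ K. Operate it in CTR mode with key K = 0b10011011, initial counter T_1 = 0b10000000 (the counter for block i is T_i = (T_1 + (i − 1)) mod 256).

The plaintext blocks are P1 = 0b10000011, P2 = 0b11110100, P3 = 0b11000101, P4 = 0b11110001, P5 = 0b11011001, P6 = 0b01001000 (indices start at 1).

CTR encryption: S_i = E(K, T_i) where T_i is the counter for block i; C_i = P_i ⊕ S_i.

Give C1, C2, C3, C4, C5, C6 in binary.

C1 = 0b10011000, C2 = 0b11101110, C3 = 0b11011100, C4 = 0b11101001, C5 = 0b11000110, C6 = 0b01010110

C1: T = 0b10000000, S = E(K, T) = 0b00011011; 0b10000011 ⊕ 0b00011011 = 0b10011000.
C2: T = 0b10000001, S = E(K, T) = 0b00011010; 0b11110100 ⊕ 0b00011010 = 0b11101110.
C3: T = 0b10000010, S = E(K, T) = 0b00011001; 0b11000101 ⊕ 0b00011001 = 0b11011100.
C4: T = 0b10000011, S = E(K, T) = 0b00011000; 0b11110001 ⊕ 0b00011000 = 0b11101001.
C5: T = 0b10000100, S = E(K, T) = 0b00011111; 0b11011001 ⊕ 0b00011111 = 0b11000110.
C6: T = 0b10000101, S = E(K, T) = 0b00011110; 0b01001000 ⊕ 0b00011110 = 0b01010110.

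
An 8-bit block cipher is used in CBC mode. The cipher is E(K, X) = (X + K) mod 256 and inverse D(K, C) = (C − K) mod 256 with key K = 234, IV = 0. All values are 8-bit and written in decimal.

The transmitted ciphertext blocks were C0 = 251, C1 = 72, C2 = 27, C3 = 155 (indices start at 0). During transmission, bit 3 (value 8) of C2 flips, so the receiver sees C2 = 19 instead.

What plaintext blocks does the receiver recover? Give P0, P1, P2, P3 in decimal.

CBC decryption: P_i = D(K, C_i) ⊕ C_{i−1}, with C_{−1} = IV.
Only C2 changed, to 19. In CBC, a change in C_i garbles P_i and flips the same bit in P_{i+1}. Decrypting the received ciphertext:
P0: D(K, 251) = 17; 17 ⊕ 0 = 17.
P1: D(K, 72) = 94; 94 ⊕ 251 = 165.
P2: D(K, 19) = 41; 41 ⊕ 72 = 97.
P3: D(K, 155) = 177; 177 ⊕ 19 = 162.
Blocks that differ from the original plaintext: P2, P3.

P0 = 17, P1 = 165, P2 = 97, P3 = 162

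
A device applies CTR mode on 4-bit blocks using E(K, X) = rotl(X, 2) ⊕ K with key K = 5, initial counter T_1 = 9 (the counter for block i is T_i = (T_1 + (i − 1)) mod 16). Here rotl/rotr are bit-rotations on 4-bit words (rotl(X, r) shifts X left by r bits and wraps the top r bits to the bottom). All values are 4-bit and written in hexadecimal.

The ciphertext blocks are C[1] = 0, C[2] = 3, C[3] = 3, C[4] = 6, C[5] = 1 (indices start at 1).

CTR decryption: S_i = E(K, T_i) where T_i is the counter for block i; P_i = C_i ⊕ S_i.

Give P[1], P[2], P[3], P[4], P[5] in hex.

P[1] = 3, P[2] = C, P[3] = 8, P[4] = 0, P[5] = 3

P[1]: T = 9, S = E(K, T) = 3; 0 ⊕ 3 = 3.
P[2]: T = A, S = E(K, T) = F; 3 ⊕ F = C.
P[3]: T = B, S = E(K, T) = B; 3 ⊕ B = 8.
P[4]: T = C, S = E(K, T) = 6; 6 ⊕ 6 = 0.
P[5]: T = D, S = E(K, T) = 2; 1 ⊕ 2 = 3.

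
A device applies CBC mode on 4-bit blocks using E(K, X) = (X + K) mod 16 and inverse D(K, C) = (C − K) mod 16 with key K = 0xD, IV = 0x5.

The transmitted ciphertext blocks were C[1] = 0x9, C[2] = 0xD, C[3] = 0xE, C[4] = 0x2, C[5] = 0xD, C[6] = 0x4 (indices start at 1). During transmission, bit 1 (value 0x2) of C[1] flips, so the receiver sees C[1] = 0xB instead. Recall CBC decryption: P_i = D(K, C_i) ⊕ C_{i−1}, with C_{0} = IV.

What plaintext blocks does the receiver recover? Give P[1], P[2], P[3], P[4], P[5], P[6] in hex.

Only C[1] changed, to 0xB. In CBC, a change in C_i garbles P_i and flips the same bit in P_{i+1}. Decrypting the received ciphertext:
P[1]: D(K, 0xB) = 0xE; 0xE ⊕ 0x5 = 0xB.
P[2]: D(K, 0xD) = 0x0; 0x0 ⊕ 0xB = 0xB.
P[3]: D(K, 0xE) = 0x1; 0x1 ⊕ 0xD = 0xC.
P[4]: D(K, 0x2) = 0x5; 0x5 ⊕ 0xE = 0xB.
P[5]: D(K, 0xD) = 0x0; 0x0 ⊕ 0x2 = 0x2.
P[6]: D(K, 0x4) = 0x7; 0x7 ⊕ 0xD = 0xA.
Blocks that differ from the original plaintext: P[1], P[2].

P[1] = 0xB, P[2] = 0xB, P[3] = 0xC, P[4] = 0xB, P[5] = 0x2, P[6] = 0xA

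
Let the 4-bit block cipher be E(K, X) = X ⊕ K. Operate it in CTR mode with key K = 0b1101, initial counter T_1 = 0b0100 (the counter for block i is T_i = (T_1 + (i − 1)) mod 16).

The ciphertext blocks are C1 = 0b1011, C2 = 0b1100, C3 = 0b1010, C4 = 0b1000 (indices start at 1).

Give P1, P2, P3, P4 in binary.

CTR decryption: S_i = E(K, T_i) where T_i is the counter for block i; P_i = C_i ⊕ S_i.
P1: T = 0b0100, S = E(K, T) = 0b1001; 0b1011 ⊕ 0b1001 = 0b0010.
P2: T = 0b0101, S = E(K, T) = 0b1000; 0b1100 ⊕ 0b1000 = 0b0100.
P3: T = 0b0110, S = E(K, T) = 0b1011; 0b1010 ⊕ 0b1011 = 0b0001.
P4: T = 0b0111, S = E(K, T) = 0b1010; 0b1000 ⊕ 0b1010 = 0b0010.

P1 = 0b0010, P2 = 0b0100, P3 = 0b0001, P4 = 0b0010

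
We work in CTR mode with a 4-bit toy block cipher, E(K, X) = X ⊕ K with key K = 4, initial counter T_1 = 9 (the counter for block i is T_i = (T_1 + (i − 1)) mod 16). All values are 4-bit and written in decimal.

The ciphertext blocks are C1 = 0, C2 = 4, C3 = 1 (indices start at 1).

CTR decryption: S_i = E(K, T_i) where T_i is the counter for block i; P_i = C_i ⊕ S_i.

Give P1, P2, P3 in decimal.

P1 = 13, P2 = 10, P3 = 14

P1: T = 9, S = E(K, T) = 13; 0 ⊕ 13 = 13.
P2: T = 10, S = E(K, T) = 14; 4 ⊕ 14 = 10.
P3: T = 11, S = E(K, T) = 15; 1 ⊕ 15 = 14.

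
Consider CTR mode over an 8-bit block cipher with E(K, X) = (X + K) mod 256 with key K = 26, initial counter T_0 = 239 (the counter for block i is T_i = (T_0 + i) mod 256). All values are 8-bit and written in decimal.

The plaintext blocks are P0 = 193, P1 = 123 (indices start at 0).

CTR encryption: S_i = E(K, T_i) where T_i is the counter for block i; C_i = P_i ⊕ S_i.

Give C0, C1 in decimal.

C0: T = 239, S = E(K, T) = 9; 193 ⊕ 9 = 200.
C1: T = 240, S = E(K, T) = 10; 123 ⊕ 10 = 113.

C0 = 200, C1 = 113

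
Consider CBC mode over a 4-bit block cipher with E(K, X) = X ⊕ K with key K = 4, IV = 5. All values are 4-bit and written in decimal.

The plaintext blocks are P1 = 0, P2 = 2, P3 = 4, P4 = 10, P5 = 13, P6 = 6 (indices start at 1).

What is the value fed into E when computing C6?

CBC encryption: C_i = E(K, P_i ⊕ C_{i−1}), with C_{0} = IV.
C1: P1 ⊕ 5 = 5; E(K, 5) = 1.
C2: P2 ⊕ 1 = 3; E(K, 3) = 7.
C3: P3 ⊕ 7 = 3; E(K, 3) = 7.
C4: P4 ⊕ 7 = 13; E(K, 13) = 9.
C5: P5 ⊕ 9 = 4; E(K, 4) = 0.
C6: P6 ⊕ 0 = 6; E(K, 6) = 2.
So the input to E for block 6 is 6.

6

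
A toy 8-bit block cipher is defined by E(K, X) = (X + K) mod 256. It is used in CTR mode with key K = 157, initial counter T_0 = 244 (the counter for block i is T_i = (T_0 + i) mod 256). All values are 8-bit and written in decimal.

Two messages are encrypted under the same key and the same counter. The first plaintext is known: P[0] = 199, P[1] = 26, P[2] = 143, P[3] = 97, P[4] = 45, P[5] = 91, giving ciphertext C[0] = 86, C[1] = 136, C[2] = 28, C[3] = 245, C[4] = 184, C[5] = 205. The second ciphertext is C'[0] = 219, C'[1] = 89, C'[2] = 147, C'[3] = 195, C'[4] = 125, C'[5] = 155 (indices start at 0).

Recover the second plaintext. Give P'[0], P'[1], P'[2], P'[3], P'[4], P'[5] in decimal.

In CTR with a reused counter, both messages share the same keystream S_i, so C_i ⊕ C'_i = P_i ⊕ P'_i and thus P'_i = P_i ⊕ C_i ⊕ C'_i.
P'[0]: 199 ⊕ 86 ⊕ 219 = 74.
P'[1]: 26 ⊕ 136 ⊕ 89 = 203.
P'[2]: 143 ⊕ 28 ⊕ 147 = 0.
P'[3]: 97 ⊕ 245 ⊕ 195 = 87.
P'[4]: 45 ⊕ 184 ⊕ 125 = 232.
P'[5]: 91 ⊕ 205 ⊕ 155 = 13.

P'[0] = 74, P'[1] = 203, P'[2] = 0, P'[3] = 87, P'[4] = 232, P'[5] = 13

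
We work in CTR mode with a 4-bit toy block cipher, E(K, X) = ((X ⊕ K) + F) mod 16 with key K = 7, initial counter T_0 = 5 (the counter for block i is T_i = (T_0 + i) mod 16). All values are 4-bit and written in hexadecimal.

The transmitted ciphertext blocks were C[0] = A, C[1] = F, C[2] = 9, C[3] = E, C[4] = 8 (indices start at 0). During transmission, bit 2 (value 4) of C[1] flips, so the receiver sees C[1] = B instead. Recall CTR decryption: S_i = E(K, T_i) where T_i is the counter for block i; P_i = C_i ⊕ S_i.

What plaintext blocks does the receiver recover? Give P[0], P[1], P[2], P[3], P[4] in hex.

Only C[1] changed, to B. In CTR, a change in C_i flips the same bit in P_i only; the keystream is unaffected. Decrypting the received ciphertext:
P[0]: T = 5, S = E(K, T) = 1; A ⊕ 1 = B.
P[1]: T = 6, S = E(K, T) = 0; B ⊕ 0 = B.
P[2]: T = 7, S = E(K, T) = F; 9 ⊕ F = 6.
P[3]: T = 8, S = E(K, T) = E; E ⊕ E = 0.
P[4]: T = 9, S = E(K, T) = D; 8 ⊕ D = 5.
Blocks that differ from the original plaintext: P[1].

P[0] = B, P[1] = B, P[2] = 6, P[3] = 0, P[4] = 5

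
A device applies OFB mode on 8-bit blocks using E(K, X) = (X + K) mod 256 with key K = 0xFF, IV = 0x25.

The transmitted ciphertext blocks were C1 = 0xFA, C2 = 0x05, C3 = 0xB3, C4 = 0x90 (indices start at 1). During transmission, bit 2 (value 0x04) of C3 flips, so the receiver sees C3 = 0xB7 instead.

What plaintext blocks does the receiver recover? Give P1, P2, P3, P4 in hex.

P1 = 0xDE, P2 = 0x26, P3 = 0x95, P4 = 0xB1

OFB decryption: S_i = E(K, S_{i−1}) with S_{0} = IV; P_i = C_i ⊕ S_i.
Only C3 changed, to 0xB7. In OFB, a change in C_i flips the same bit in P_i only; the keystream is unaffected. Decrypting the received ciphertext:
P1: S = E(K, 0x25) = 0x24; 0xFA ⊕ 0x24 = 0xDE.
P2: S = E(K, 0x24) = 0x23; 0x05 ⊕ 0x23 = 0x26.
P3: S = E(K, 0x23) = 0x22; 0xB7 ⊕ 0x22 = 0x95.
P4: S = E(K, 0x22) = 0x21; 0x90 ⊕ 0x21 = 0xB1.
Blocks that differ from the original plaintext: P3.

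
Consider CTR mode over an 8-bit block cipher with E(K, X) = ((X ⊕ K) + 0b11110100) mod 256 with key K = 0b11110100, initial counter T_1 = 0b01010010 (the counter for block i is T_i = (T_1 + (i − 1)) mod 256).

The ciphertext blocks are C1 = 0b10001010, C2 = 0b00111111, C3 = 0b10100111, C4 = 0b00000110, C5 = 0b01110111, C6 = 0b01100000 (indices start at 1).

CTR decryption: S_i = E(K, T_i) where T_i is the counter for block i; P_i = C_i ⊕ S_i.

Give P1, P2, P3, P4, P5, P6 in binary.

P1: T = 0b01010010, S = E(K, T) = 0b10011010; 0b10001010 ⊕ 0b10011010 = 0b00010000.
P2: T = 0b01010011, S = E(K, T) = 0b10011011; 0b00111111 ⊕ 0b10011011 = 0b10100100.
P3: T = 0b01010100, S = E(K, T) = 0b10010100; 0b10100111 ⊕ 0b10010100 = 0b00110011.
P4: T = 0b01010101, S = E(K, T) = 0b10010101; 0b00000110 ⊕ 0b10010101 = 0b10010011.
P5: T = 0b01010110, S = E(K, T) = 0b10010110; 0b01110111 ⊕ 0b10010110 = 0b11100001.
P6: T = 0b01010111, S = E(K, T) = 0b10010111; 0b01100000 ⊕ 0b10010111 = 0b11110111.

P1 = 0b00010000, P2 = 0b10100100, P3 = 0b00110011, P4 = 0b10010011, P5 = 0b11100001, P6 = 0b11110111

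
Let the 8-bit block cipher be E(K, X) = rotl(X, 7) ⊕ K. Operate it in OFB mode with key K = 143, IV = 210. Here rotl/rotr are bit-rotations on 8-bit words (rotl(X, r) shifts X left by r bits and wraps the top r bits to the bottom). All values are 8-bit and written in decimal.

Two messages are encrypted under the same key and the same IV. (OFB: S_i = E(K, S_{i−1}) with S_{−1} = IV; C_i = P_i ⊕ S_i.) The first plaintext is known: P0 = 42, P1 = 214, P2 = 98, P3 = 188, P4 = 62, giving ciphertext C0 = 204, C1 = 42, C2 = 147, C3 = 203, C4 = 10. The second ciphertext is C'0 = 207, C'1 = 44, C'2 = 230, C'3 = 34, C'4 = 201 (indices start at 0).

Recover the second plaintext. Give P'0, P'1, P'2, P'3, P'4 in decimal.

In OFB with a reused IV, both messages share the same keystream S_i, so C_i ⊕ C'_i = P_i ⊕ P'_i and thus P'_i = P_i ⊕ C_i ⊕ C'_i.
P'0: 42 ⊕ 204 ⊕ 207 = 41.
P'1: 214 ⊕ 42 ⊕ 44 = 208.
P'2: 98 ⊕ 147 ⊕ 230 = 23.
P'3: 188 ⊕ 203 ⊕ 34 = 85.
P'4: 62 ⊕ 10 ⊕ 201 = 253.

P'0 = 41, P'1 = 208, P'2 = 23, P'3 = 85, P'4 = 253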